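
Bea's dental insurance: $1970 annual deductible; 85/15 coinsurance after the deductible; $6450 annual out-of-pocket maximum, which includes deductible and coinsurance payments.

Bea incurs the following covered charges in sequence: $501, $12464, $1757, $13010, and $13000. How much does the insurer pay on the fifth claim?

#1 ($501): fully absorbed by the deductible. Cost to patient: $501. OOP to date $501. Insurer: $501 − $501 = $0.
#2 ($12464): $1469 to deductible, leaving $10995; coinsurance $10995 × 15% = $1649.25. Cost to patient: $3118.25. OOP to date $3619.25. Insurer: $12464 − $3118.25 = $9345.75.
#3 ($1757): deductible already satisfied, so patient's share is 15% × $1757 = $263.55. Patient pays $263.55; OOP now $3882.80. Insurer: $1757 − $263.55 = $1493.45.
#4 ($13010): deductible already satisfied, so patient's share is 15% × $13010 = $1951.50. Cost to patient: $1951.50. OOP to date $5834.30. Insurer: $13010 − $1951.50 = $11058.50.
#5 ($13000): deductible met; 15% of $13000 = $1950. That would push OOP to $7784.30, over the $6450 cap, so patient pays $6450 − $5834.30 = $615.70. Insurer: $13000 − $615.70 = $12384.30.

$12384.30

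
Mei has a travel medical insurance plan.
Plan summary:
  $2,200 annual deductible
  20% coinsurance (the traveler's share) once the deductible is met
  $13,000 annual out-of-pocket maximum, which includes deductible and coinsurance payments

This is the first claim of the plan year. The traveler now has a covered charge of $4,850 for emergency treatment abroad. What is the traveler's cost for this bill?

$2,730

Deductible not yet touched, so the first $2,200 of the bill goes to the deductible.
That leaves $4,850 − $2,200 = $2,650 for coinsurance.
Traveler's 20% share of $2,650 is $530.
Traveler responsibility before any cap: $2,200 + $530 = $2,730.
Total out-of-pocket so far would be $0 + $2,730 = $2,730, below the $13,000 cap — no reduction.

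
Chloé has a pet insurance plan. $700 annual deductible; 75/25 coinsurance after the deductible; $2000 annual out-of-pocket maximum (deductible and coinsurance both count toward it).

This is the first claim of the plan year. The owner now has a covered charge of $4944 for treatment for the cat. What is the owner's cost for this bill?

$1761

The full $700 deductible is still open; $700 of this bill applies to it.
The remaining $4244 (= $4944 − $700) moves to coinsurance.
Coinsurance: $4244 × 25% = $1061.
Owner responsibility before any cap: $700 + $1061 = $1761.
Year-to-date out-of-pocket becomes $0 + $1761 = $1761, still under the $2000 maximum, so no cap applies.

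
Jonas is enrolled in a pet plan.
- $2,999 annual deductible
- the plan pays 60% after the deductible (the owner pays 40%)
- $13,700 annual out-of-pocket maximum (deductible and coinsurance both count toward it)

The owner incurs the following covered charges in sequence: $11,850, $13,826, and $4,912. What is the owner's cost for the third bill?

#1 ($11,850): $2,999 to deductible, leaving $8,851; 40% of $8,851 = $3,540.40. Owner owes $6,539.40 (running OOP $6,539.40).
#2 ($13,826): deductible met; 40% of $13,826 = $5,530.40. Owner pays $5,530.40; OOP now $12,069.80.
#3 ($4,912): 40% coinsurance on $4,912 = $1,964.80. Adding that to $12,069.80 gives $14,034.60, past the $13,700 cap; owner pays only $13,700 − $12,069.80 = $1,630.20.

$1,630.20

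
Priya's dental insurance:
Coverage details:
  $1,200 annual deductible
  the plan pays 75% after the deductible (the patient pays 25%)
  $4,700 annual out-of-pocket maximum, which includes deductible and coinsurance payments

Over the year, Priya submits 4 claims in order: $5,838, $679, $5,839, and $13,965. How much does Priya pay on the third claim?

$1,459.75

Bill 1, $5,838: $1,200 finishes the deductible; $4,638 goes to coinsurance; patient's 25% is $1,159.50. Patient owes $2,359.50 (running OOP $2,359.50).
Bill 2, $679: deductible met; 25% of $679 = $169.75. Patient owes $169.75 (running OOP $2,529.25).
Bill 3, $5,839: deductible met; 25% of $5,839 = $1,459.75. Patient owes $1,459.75 (running OOP $3,989).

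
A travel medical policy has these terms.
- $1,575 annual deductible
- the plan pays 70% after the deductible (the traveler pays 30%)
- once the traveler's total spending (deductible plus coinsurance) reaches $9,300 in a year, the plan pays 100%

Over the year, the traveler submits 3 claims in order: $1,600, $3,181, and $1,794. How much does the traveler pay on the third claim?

Claim 1 — $1,600: deductible takes $1,575, $25 remains; 30% of $25 = $7.50. Cost to traveler: $1,582.50. OOP to date $1,582.50.
Claim 2 — $3,181: deductible met; 30% of $3,181 = $954.30. Traveler owes $954.30 (running OOP $2,536.80).
Claim 3 — $1,794: deductible met; 30% of $1,794 = $538.20. Traveler pays $538.20; OOP now $3,075.

$538.20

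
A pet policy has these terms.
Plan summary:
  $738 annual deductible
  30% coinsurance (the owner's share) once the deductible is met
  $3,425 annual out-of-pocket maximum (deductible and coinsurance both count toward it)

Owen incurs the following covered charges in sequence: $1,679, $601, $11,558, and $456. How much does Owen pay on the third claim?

$2,224.40

Claim 1 ($1,679): $738 to deductible, leaving $941; owner's 30% is $282.30. Owner pays $1,020.30; OOP now $1,020.30.
Claim 2 ($601): deductible already satisfied, so owner's share is 30% × $601 = $180.30. Owner pays $180.30; OOP now $1,200.60.
Claim 3 ($11,558): deductible met; 30% of $11,558 = $3,467.40. Adding that to $1,200.60 gives $4,668, past the $3,425 cap; owner pays only $3,425 − $1,200.60 = $2,224.40.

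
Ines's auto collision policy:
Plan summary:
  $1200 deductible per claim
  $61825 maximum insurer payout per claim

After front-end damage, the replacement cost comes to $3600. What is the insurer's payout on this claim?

$2400

After the deductible, $3600 − $1200 = $2400 remains.
$2400 is within the $61825 limit, so the insurer pays $2400.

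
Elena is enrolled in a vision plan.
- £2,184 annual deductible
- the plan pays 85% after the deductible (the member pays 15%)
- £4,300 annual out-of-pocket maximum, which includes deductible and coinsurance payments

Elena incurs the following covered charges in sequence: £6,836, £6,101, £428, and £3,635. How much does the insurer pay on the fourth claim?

£3,196.15

#1 (£6,836): £2,184 finishes the deductible; £4,652 goes to coinsurance; coinsurance £4,652 × 15% = £697.80. Member owes £2,881.80 (running OOP £2,881.80). Insurer: £6,836 − £2,881.80 = £3,954.20.
#2 (£6,101): 15% coinsurance on £6,101 = £915.15. Member pays £915.15; OOP now £3,796.95. Insurer: £6,101 − £915.15 = £5,185.85.
#3 (£428): 15% coinsurance on £428 = £64.20. Cost to member: £64.20. OOP to date £3,861.15. Insurer: £428 − £64.20 = £363.80.
#4 (£3,635): 15% coinsurance on £3,635 = £545.25. That would push OOP to £4,406.40, over the £4,300 cap, so member pays £4,300 − £3,861.15 = £438.85. Plan pays £3,635 − £438.85 = £3,196.15.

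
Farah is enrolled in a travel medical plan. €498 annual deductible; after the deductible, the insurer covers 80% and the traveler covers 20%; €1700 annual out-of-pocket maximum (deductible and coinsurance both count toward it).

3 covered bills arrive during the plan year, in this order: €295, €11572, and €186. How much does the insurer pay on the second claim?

€10167

Claim 1 — €295: entire amount goes to the deductible. Traveler owes €295 (running OOP €295). Insurer: €295 − €295 = €0.
Claim 2 — €11572: €203 finishes the deductible; €11369 goes to coinsurance; coinsurance €11369 × 20% = €2273.80. Claim cost before the cap: €203 + €2273.80 = €2476.80. OOP would hit €2771.80 > €1700, so the cap limits the traveler to €1700 − €295 = €1405. Insurer: €11572 − €1405 = €10167.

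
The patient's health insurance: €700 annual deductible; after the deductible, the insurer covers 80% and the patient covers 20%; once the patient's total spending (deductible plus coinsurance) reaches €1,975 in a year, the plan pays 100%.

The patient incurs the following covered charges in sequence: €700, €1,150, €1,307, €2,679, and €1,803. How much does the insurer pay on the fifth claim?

Claim 1 (€700): fully absorbed by the deductible. Patient pays €700; OOP now €700. Plan pays €700 − €700 = €0.
Claim 2 (€1,150): 20% coinsurance on €1,150 = €230. Patient pays €230; OOP now €930. Insurer: €1,150 − €230 = €920.
Claim 3 (€1,307): deductible already satisfied, so patient's share is 20% × €1,307 = €261.40. Patient owes €261.40 (running OOP €1,191.40). Insurer: €1,307 − €261.40 = €1,045.60.
Claim 4 (€2,679): 20% coinsurance on €2,679 = €535.80. Patient pays €535.80; OOP now €1,727.20. Plan pays €2,679 − €535.80 = €2,143.20.
Claim 5 (€1,803): 20% coinsurance on €1,803 = €360.60. That would push OOP to €2,087.80, over the €1,975 cap, so patient pays €1,975 − €1,727.20 = €247.80. Plan pays €1,803 − €247.80 = €1,555.20.

€1,555.20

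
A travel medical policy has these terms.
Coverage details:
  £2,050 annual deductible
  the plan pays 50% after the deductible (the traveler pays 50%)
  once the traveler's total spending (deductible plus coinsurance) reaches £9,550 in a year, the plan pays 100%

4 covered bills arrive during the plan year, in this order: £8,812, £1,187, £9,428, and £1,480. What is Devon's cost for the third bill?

£3,525.50

#1 (£8,812): £2,050 to deductible, leaving £6,762; coinsurance £6,762 × 50% = £3,381. Traveler pays £5,431; OOP now £5,431.
#2 (£1,187): deductible met; 50% of £1,187 = £593.50. Traveler owes £593.50 (running OOP £6,024.50).
#3 (£9,428): deductible met; 50% of £9,428 = £4,714. OOP would hit £10,738.50 > £9,550, so the cap limits the traveler to £9,550 − £6,024.50 = £3,525.50.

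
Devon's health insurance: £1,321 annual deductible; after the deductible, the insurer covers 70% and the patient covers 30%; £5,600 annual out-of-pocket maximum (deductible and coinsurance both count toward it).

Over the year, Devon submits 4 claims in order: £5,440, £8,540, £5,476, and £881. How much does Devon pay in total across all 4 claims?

Claim 1 (£5,440): £1,321 finishes the deductible; £4,119 goes to coinsurance; coinsurance £4,119 × 30% = £1,235.70. Cost to patient: £2,556.70. OOP to date £2,556.70.
Claim 2 (£8,540): 30% coinsurance on £8,540 = £2,562. Patient owes £2,562 (running OOP £5,118.70).
Claim 3 (£5,476): deductible already satisfied, so patient's share is 30% × £5,476 = £1,642.80. Adding that to £5,118.70 gives £6,761.50, past the £5,600 cap; patient pays only £5,600 − £5,118.70 = £481.30.
Claim 4 (£881): 30% coinsurance on £881 = £264.30. That would push OOP to £5,864.30, over the £5,600 cap, so patient pays £5,600 − £5,600 = £0.
Summing the patient's payments: £2,556.70 + £2,562 + £481.30 + £0 = £5,600.

£5,600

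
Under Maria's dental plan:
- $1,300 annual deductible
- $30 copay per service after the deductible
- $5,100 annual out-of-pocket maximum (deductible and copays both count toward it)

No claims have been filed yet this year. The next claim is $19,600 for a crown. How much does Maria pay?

Nothing has been paid toward the $1,300 deductible, so the first $1,300 of this charge is applied there.
That leaves $19,600 − $1,300 = $18,300 for the copay.
Copay on this service: $30.
So the patient owes $1,300 + $30 = $1,330 before any cap.
Year-to-date out-of-pocket becomes $0 + $1,330 = $1,330, still under the $5,100 maximum, so no cap applies.

$1,330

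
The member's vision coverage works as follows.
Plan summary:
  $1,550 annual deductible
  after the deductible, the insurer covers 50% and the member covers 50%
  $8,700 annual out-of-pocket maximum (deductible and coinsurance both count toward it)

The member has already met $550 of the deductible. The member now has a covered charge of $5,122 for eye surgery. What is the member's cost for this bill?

$3,061

$550 of the $1,550 deductible is already met, leaving $1,000.
That leaves $5,122 − $1,000 = $4,122 for coinsurance.
Member's 50% share of $4,122 is $2,061.
Member responsibility before any cap: $1,000 + $2,061 = $3,061.
Total out-of-pocket so far would be $550 + $3,061 = $3,611, below the $8,700 cap — no reduction.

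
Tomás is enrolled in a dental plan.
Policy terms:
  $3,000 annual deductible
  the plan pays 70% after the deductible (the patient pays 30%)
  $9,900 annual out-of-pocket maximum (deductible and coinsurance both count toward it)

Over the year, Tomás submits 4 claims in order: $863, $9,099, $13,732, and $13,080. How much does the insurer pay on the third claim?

$9,612.40

#1 ($863): entire amount goes to the deductible. Patient owes $863 (running OOP $863). Insurer: $863 − $863 = $0.
#2 ($9,099): $2,137 to deductible, leaving $6,962; patient's 30% is $2,088.60. Patient owes $4,225.60 (running OOP $5,088.60). Insurer: $9,099 − $4,225.60 = $4,873.40.
#3 ($13,732): deductible already satisfied, so patient's share is 30% × $13,732 = $4,119.60. Patient owes $4,119.60 (running OOP $9,208.20). Insurer: $13,732 − $4,119.60 = $9,612.40.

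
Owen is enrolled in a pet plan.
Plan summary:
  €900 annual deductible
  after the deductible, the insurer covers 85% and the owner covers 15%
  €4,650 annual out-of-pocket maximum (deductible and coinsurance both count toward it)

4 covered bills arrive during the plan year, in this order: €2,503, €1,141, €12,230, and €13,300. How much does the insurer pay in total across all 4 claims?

Claim 1 — €2,503: €900 finishes the deductible; €1,603 goes to coinsurance; 15% of €1,603 = €240.45. Owner owes €1,140.45 (running OOP €1,140.45). Plan pays €2,503 − €1,140.45 = €1,362.55.
Claim 2 — €1,141: deductible already satisfied, so owner's share is 15% × €1,141 = €171.15. Cost to owner: €171.15. OOP to date €1,311.60. Insurer: €1,141 − €171.15 = €969.85.
Claim 3 — €12,230: 15% coinsurance on €12,230 = €1,834.50. Cost to owner: €1,834.50. OOP to date €3,146.10. Insurer: €12,230 − €1,834.50 = €10,395.50.
Claim 4 — €13,300: deductible met; 15% of €13,300 = €1,995. That would push OOP to €5,141.10, over the €4,650 cap, so owner pays €4,650 − €3,146.10 = €1,503.90. Insurer: €13,300 − €1,503.90 = €11,796.10.
Insurer total = bills − owner's total = €29,174 − €4,650 = €24,524.

€24,524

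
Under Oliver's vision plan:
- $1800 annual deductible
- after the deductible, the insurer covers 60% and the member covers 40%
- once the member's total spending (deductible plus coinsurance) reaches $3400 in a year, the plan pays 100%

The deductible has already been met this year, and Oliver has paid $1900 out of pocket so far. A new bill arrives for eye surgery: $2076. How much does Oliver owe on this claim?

The deductible is already satisfied, so the full bill goes to coinsurance.
Coinsurance: $2076 × 40% = $830.40.
Cumulative spending $1900 + $830.40 = $2730.40 stays under the $3400 maximum.

$830.40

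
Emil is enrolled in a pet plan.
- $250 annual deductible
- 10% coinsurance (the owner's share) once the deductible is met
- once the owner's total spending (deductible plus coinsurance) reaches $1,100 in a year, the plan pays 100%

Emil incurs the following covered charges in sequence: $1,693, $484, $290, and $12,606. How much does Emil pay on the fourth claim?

$628.30

#1 ($1,693): $250 to deductible, leaving $1,443; coinsurance $1,443 × 10% = $144.30. Cost to owner: $394.30. OOP to date $394.30.
#2 ($484): deductible met; 10% of $484 = $48.40. Owner pays $48.40; OOP now $442.70.
#3 ($290): 10% coinsurance on $290 = $29. Owner owes $29 (running OOP $471.70).
#4 ($12,606): deductible met; 10% of $12,606 = $1,260.60. Adding that to $471.70 gives $1,732.30, past the $1,100 cap; owner pays only $1,100 − $471.70 = $628.30.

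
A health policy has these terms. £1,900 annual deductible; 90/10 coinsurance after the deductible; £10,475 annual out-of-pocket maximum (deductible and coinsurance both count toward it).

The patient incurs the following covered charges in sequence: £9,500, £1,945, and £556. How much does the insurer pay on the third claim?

Claim 1 — £9,500: £1,900 finishes the deductible; £7,600 goes to coinsurance; 10% of £7,600 = £760. Patient pays £2,660; OOP now £2,660. Plan pays £9,500 − £2,660 = £6,840.
Claim 2 — £1,945: 10% coinsurance on £1,945 = £194.50. Cost to patient: £194.50. OOP to date £2,854.50. Insurer: £1,945 − £194.50 = £1,750.50.
Claim 3 — £556: deductible met; 10% of £556 = £55.60. Patient owes £55.60 (running OOP £2,910.10). Plan pays £556 − £55.60 = £500.40.

£500.40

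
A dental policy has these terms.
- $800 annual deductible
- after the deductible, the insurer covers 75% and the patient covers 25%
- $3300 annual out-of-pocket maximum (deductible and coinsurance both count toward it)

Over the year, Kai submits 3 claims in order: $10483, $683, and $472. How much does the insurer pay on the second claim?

$603.75

Bill 1, $10483: $800 finishes the deductible; $9683 goes to coinsurance; coinsurance $9683 × 25% = $2420.75. Cost to patient: $3220.75. OOP to date $3220.75. Plan pays $10483 − $3220.75 = $7262.25.
Bill 2, $683: deductible already satisfied, so patient's share is 25% × $683 = $170.75. OOP would hit $3391.50 > $3300, so the cap limits the patient to $3300 − $3220.75 = $79.25. Plan pays $683 − $79.25 = $603.75.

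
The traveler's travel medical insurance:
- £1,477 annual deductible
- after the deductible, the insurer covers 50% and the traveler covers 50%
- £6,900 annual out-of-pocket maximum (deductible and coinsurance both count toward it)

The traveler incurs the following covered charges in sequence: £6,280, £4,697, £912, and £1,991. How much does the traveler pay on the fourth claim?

#1 (£6,280): £1,477 to deductible, leaving £4,803; 50% of £4,803 = £2,401.50. Traveler owes £3,878.50 (running OOP £3,878.50).
#2 (£4,697): deductible met; 50% of £4,697 = £2,348.50. Traveler pays £2,348.50; OOP now £6,227.
#3 (£912): deductible met; 50% of £912 = £456. Cost to traveler: £456. OOP to date £6,683.
#4 (£1,991): deductible already satisfied, so traveler's share is 50% × £1,991 = £995.50. OOP would hit £7,678.50 > £6,900, so the cap limits the traveler to £6,900 − £6,683 = £217.

£217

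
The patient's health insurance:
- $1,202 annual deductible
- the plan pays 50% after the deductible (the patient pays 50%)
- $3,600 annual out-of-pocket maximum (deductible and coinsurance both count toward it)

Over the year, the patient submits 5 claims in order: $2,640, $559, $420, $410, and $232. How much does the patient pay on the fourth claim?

$205

Bill 1, $2,640: $1,202 to deductible, leaving $1,438; patient's 50% is $719. Patient pays $1,921; OOP now $1,921.
Bill 2, $559: deductible already satisfied, so patient's share is 50% × $559 = $279.50. Cost to patient: $279.50. OOP to date $2,200.50.
Bill 3, $420: deductible met; 50% of $420 = $210. Cost to patient: $210. OOP to date $2,410.50.
Bill 4, $410: 50% coinsurance on $410 = $205. Patient pays $205; OOP now $2,615.50.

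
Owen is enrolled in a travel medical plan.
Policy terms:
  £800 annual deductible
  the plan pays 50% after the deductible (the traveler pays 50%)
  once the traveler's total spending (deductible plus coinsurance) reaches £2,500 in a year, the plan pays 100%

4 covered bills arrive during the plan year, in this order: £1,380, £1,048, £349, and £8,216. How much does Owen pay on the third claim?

£174.50

Claim 1 — £1,380: £800 finishes the deductible; £580 goes to coinsurance; coinsurance £580 × 50% = £290. Cost to traveler: £1,090. OOP to date £1,090.
Claim 2 — £1,048: 50% coinsurance on £1,048 = £524. Cost to traveler: £524. OOP to date £1,614.
Claim 3 — £349: deductible already satisfied, so traveler's share is 50% × £349 = £174.50. Traveler pays £174.50; OOP now £1,788.50.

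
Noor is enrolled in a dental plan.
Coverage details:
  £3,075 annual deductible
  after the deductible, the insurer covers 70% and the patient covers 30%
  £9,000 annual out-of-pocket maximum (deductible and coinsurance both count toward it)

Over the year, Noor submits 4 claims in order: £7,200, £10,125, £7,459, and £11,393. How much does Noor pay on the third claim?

£1,650

Claim 1 — £7,200: £3,075 to deductible, leaving £4,125; coinsurance £4,125 × 30% = £1,237.50. Patient pays £4,312.50; OOP now £4,312.50.
Claim 2 — £10,125: 30% coinsurance on £10,125 = £3,037.50. Patient pays £3,037.50; OOP now £7,350.
Claim 3 — £7,459: 30% coinsurance on £7,459 = £2,237.70. That would push OOP to £9,587.70, over the £9,000 cap, so patient pays £9,000 − £7,350 = £1,650.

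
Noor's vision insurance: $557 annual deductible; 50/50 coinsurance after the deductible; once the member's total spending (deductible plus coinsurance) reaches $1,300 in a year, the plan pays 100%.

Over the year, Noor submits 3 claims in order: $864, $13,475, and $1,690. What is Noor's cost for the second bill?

$589.50

Claim 1 — $864: $557 finishes the deductible; $307 goes to coinsurance; 50% of $307 = $153.50. Cost to member: $710.50. OOP to date $710.50.
Claim 2 — $13,475: deductible already satisfied, so member's share is 50% × $13,475 = $6,737.50. OOP would hit $7,448 > $1,300, so the cap limits the member to $1,300 − $710.50 = $589.50.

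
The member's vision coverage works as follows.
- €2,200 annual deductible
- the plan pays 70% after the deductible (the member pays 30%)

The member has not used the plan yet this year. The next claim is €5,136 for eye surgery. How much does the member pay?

€3,080.80

Nothing has been paid toward the €2,200 deductible, so the first €2,200 of this charge is applied there.
After the €2,200 deductible portion, €5,136 − €2,200 = €2,936 is subject to coinsurance.
30% of €2,936 = €880.80 falls to the member.
That puts the member's cost at €2,200 + €880.80 = €3,080.80.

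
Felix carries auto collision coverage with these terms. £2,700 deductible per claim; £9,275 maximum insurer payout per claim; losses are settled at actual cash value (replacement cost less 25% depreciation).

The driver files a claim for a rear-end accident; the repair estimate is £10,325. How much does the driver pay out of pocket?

Actual cash value after 25% depreciation: £10,325 × 75% = £7,743.75.
Subtract the deductible: £7,743.75 − £2,700 = £5,043.75.
£5,043.75 ≤ £9,275, so the limit doesn't bind; insurer pays £5,043.75.
The driver bears the rest of the original loss: £10,325 − £5,043.75 = £5,281.25.

£5,281.25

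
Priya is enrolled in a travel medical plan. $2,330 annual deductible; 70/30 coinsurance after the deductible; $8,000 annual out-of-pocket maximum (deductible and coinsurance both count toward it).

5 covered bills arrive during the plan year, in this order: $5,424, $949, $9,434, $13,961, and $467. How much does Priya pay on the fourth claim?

$1,626.90

#1 ($5,424): $2,330 finishes the deductible; $3,094 goes to coinsurance; 30% of $3,094 = $928.20. Traveler owes $3,258.20 (running OOP $3,258.20).
#2 ($949): deductible met; 30% of $949 = $284.70. Cost to traveler: $284.70. OOP to date $3,542.90.
#3 ($9,434): deductible already satisfied, so traveler's share is 30% × $9,434 = $2,830.20. Traveler pays $2,830.20; OOP now $6,373.10.
#4 ($13,961): deductible met; 30% of $13,961 = $4,188.30. That would push OOP to $10,561.40, over the $8,000 cap, so traveler pays $8,000 − $6,373.10 = $1,626.90.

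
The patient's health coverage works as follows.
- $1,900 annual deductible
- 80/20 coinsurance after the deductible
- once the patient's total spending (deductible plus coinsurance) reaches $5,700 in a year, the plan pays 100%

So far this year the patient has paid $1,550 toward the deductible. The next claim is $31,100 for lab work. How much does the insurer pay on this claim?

$26,950

$1,550 of the $1,900 deductible is already met, leaving $350.
That leaves $31,100 − $350 = $30,750 for coinsurance.
20% of $30,750 = $6,150 falls to the patient.
That puts the patient's cost at $350 + $6,150 = $6,500 before any cap.
Adding $6,500 to the $1,550 already spent would give $8,050, which exceeds the $5,700 cap; the patient pays just $5,700 − $1,550 = $4,150.
The plan picks up $31,100 − $4,150 = $26,950.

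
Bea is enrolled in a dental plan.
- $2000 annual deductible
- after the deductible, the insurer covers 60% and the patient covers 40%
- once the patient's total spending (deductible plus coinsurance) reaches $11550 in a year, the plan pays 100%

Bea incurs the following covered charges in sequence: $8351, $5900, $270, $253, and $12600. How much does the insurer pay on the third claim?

$162

Claim 1 ($8351): deductible takes $2000, $6351 remains; 40% of $6351 = $2540.40. Patient pays $4540.40; OOP now $4540.40. Insurer: $8351 − $4540.40 = $3810.60.
Claim 2 ($5900): 40% coinsurance on $5900 = $2360. Cost to patient: $2360. OOP to date $6900.40. Plan pays $5900 − $2360 = $3540.
Claim 3 ($270): deductible met; 40% of $270 = $108. Patient owes $108 (running OOP $7008.40). Insurer: $270 − $108 = $162.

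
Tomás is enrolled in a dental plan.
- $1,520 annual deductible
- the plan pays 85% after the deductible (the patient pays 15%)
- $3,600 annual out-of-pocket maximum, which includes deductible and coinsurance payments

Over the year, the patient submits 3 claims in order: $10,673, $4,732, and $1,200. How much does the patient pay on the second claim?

$707.05

Bill 1, $10,673: $1,520 to deductible, leaving $9,153; coinsurance $9,153 × 15% = $1,372.95. Patient pays $2,892.95; OOP now $2,892.95.
Bill 2, $4,732: deductible met; 15% of $4,732 = $709.80. Adding that to $2,892.95 gives $3,602.75, past the $3,600 cap; patient pays only $3,600 − $2,892.95 = $707.05.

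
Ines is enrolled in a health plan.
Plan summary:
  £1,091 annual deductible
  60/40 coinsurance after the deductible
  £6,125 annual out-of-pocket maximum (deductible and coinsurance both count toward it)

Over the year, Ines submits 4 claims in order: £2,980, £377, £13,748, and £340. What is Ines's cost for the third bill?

£4,127.60

#1 (£2,980): £1,091 finishes the deductible; £1,889 goes to coinsurance; patient's 40% is £755.60. Patient pays £1,846.60; OOP now £1,846.60.
#2 (£377): deductible met; 40% of £377 = £150.80. Patient pays £150.80; OOP now £1,997.40.
#3 (£13,748): deductible already satisfied, so patient's share is 40% × £13,748 = £5,499.20. OOP would hit £7,496.60 > £6,125, so the cap limits the patient to £6,125 − £1,997.40 = £4,127.60.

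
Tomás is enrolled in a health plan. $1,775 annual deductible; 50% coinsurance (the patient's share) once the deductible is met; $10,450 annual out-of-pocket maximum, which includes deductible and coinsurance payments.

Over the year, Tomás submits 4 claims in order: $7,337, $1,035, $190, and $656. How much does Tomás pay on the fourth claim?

Claim 1 — $7,337: deductible takes $1,775, $5,562 remains; coinsurance $5,562 × 50% = $2,781. Cost to patient: $4,556. OOP to date $4,556.
Claim 2 — $1,035: deductible met; 50% of $1,035 = $517.50. Patient pays $517.50; OOP now $5,073.50.
Claim 3 — $190: deductible already satisfied, so patient's share is 50% × $190 = $95. Patient owes $95 (running OOP $5,168.50).
Claim 4 — $656: 50% coinsurance on $656 = $328. Patient pays $328; OOP now $5,496.50.

$328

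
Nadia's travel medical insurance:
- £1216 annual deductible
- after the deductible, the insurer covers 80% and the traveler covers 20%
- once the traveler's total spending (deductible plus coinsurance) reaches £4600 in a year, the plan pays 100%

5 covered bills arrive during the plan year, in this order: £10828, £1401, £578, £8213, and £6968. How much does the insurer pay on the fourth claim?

Claim 1 — £10828: £1216 finishes the deductible; £9612 goes to coinsurance; traveler's 20% is £1922.40. Traveler pays £3138.40; OOP now £3138.40. Plan pays £10828 − £3138.40 = £7689.60.
Claim 2 — £1401: deductible met; 20% of £1401 = £280.20. Traveler pays £280.20; OOP now £3418.60. Plan pays £1401 − £280.20 = £1120.80.
Claim 3 — £578: 20% coinsurance on £578 = £115.60. Traveler owes £115.60 (running OOP £3534.20). Insurer: £578 − £115.60 = £462.40.
Claim 4 — £8213: deductible met; 20% of £8213 = £1642.60. OOP would hit £5176.80 > £4600, so the cap limits the traveler to £4600 − £3534.20 = £1065.80. Insurer: £8213 − £1065.80 = £7147.20.

£7147.20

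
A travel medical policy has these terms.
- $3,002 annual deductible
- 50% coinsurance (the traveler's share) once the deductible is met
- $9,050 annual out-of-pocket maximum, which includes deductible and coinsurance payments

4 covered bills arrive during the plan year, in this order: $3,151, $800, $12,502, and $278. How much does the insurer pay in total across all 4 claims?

Claim 1 — $3,151: $3,002 to deductible, leaving $149; 50% of $149 = $74.50. Traveler owes $3,076.50 (running OOP $3,076.50). Plan pays $3,151 − $3,076.50 = $74.50.
Claim 2 — $800: deductible met; 50% of $800 = $400. Cost to traveler: $400. OOP to date $3,476.50. Insurer: $800 − $400 = $400.
Claim 3 — $12,502: 50% coinsurance on $12,502 = $6,251. OOP would hit $9,727.50 > $9,050, so the cap limits the traveler to $9,050 − $3,476.50 = $5,573.50. Plan pays $12,502 − $5,573.50 = $6,928.50.
Claim 4 — $278: deductible met; 50% of $278 = $139. Adding that to $9,050 gives $9,189, past the $9,050 cap; traveler pays only $9,050 − $9,050 = $0. Plan pays $278 − $0 = $278.
Insurer total = bills − traveler's total = $16,731 − $9,050 = $7,681.

$7,681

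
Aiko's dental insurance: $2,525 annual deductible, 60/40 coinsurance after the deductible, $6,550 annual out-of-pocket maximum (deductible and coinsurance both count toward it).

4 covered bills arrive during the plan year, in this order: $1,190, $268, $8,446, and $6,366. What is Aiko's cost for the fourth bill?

Claim 1 — $1,190: fully absorbed by the deductible. Patient owes $1,190 (running OOP $1,190).
Claim 2 — $268: all of it applies to the deductible. Patient owes $268 (running OOP $1,458).
Claim 3 — $8,446: $1,067 to deductible, leaving $7,379; patient's 40% is $2,951.60. Patient pays $4,018.60; OOP now $5,476.60.
Claim 4 — $6,366: deductible already satisfied, so patient's share is 40% × $6,366 = $2,546.40. Adding that to $5,476.60 gives $8,023, past the $6,550 cap; patient pays only $6,550 − $5,476.60 = $1,073.40.

$1,073.40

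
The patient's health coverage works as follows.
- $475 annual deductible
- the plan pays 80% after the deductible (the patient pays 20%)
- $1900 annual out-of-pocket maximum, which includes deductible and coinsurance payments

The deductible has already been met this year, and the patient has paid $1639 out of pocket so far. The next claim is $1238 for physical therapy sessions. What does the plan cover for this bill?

$990.40

The deductible is already satisfied, so the full bill goes to coinsurance.
Patient's 20% share of $1238 is $247.60.
Total out-of-pocket so far would be $1639 + $247.60 = $1886.60, below the $1900 cap — no reduction.
The insurer covers the remainder: $1238 − $247.60 = $990.40.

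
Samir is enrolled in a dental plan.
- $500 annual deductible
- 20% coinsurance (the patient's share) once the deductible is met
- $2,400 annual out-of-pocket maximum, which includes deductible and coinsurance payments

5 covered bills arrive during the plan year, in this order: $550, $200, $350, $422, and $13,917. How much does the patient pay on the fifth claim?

$1,695.60

Claim 1 — $550: $500 finishes the deductible; $50 goes to coinsurance; 20% of $50 = $10. Cost to patient: $510. OOP to date $510.
Claim 2 — $200: deductible met; 20% of $200 = $40. Patient pays $40; OOP now $550.
Claim 3 — $350: deductible already satisfied, so patient's share is 20% × $350 = $70. Patient pays $70; OOP now $620.
Claim 4 — $422: deductible met; 20% of $422 = $84.40. Patient owes $84.40 (running OOP $704.40).
Claim 5 — $13,917: deductible met; 20% of $13,917 = $2,783.40. OOP would hit $3,487.80 > $2,400, so the cap limits the patient to $2,400 − $704.40 = $1,695.60.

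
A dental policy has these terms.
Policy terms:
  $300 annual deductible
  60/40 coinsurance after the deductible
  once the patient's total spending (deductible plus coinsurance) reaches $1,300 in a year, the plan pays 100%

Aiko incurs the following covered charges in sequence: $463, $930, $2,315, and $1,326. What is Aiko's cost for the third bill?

$562.80

Claim 1 — $463: $300 finishes the deductible; $163 goes to coinsurance; patient's 40% is $65.20. Patient pays $365.20; OOP now $365.20.
Claim 2 — $930: deductible already satisfied, so patient's share is 40% × $930 = $372. Cost to patient: $372. OOP to date $737.20.
Claim 3 — $2,315: deductible met; 40% of $2,315 = $926. Adding that to $737.20 gives $1,663.20, past the $1,300 cap; patient pays only $1,300 − $737.20 = $562.80.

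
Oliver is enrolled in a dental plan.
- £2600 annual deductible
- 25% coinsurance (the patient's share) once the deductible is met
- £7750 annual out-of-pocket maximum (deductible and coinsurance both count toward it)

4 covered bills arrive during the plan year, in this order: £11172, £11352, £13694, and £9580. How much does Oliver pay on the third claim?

£169

Claim 1 (£11172): £2600 to deductible, leaving £8572; patient's 25% is £2143. Patient owes £4743 (running OOP £4743).
Claim 2 (£11352): deductible already satisfied, so patient's share is 25% × £11352 = £2838. Patient pays £2838; OOP now £7581.
Claim 3 (£13694): deductible met; 25% of £13694 = £3423.50. Adding that to £7581 gives £11004.50, past the £7750 cap; patient pays only £7750 − £7581 = £169.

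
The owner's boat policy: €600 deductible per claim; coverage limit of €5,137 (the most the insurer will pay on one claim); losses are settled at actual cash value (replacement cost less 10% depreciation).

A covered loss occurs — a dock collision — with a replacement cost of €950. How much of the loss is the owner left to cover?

Depreciate 10%: the covered value is €950 × 0.9 = €855.
Less the €600 deductible: €855 − €600 = €255.
That's under the €5,137 cap, so the insurer reimburses the full €255.
The owner bears the rest of the original loss: €950 − €255 = €695.

€695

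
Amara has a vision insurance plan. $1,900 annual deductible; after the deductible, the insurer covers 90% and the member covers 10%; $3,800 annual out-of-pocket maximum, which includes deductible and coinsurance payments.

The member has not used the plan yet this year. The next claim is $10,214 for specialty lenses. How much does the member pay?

Deductible not yet touched, so the first $1,900 of the bill goes to the deductible.
The remaining $8,314 (= $10,214 − $1,900) moves to coinsurance.
10% of $8,314 = $831.40 falls to the member.
Member responsibility before any cap: $1,900 + $831.40 = $2,731.40.
Cumulative spending $0 + $2,731.40 = $2,731.40 stays under the $3,800 maximum.

$2,731.40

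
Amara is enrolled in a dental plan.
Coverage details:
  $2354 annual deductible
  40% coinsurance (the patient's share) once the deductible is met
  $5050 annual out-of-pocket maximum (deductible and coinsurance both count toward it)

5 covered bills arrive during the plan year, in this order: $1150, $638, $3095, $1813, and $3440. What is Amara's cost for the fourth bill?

$725.20

#1 ($1150): fully absorbed by the deductible. Cost to patient: $1150. OOP to date $1150.
#2 ($638): fully absorbed by the deductible. Patient pays $638; OOP now $1788.
#3 ($3095): deductible takes $566, $2529 remains; 40% of $2529 = $1011.60. Cost to patient: $1577.60. OOP to date $3365.60.
#4 ($1813): deductible already satisfied, so patient's share is 40% × $1813 = $725.20. Cost to patient: $725.20. OOP to date $4090.80.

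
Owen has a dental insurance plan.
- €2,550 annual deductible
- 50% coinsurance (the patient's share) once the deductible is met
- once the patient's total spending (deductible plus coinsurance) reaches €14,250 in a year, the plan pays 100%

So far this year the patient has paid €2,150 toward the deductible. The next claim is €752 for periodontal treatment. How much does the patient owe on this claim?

Remaining deductible: €2,550 − €2,150 = €400.
The remaining €352 (= €752 − €400) moves to coinsurance.
Patient's 50% share of €352 is €176.
Patient responsibility before any cap: €400 + €176 = €576.
Cumulative spending €2,150 + €576 = €2,726 stays under the €14,250 maximum.

€576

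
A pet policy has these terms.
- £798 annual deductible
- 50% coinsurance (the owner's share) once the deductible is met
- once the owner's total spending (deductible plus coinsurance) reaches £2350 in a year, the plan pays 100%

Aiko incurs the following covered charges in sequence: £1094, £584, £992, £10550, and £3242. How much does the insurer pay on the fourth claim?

Bill 1, £1094: £798 to deductible, leaving £296; 50% of £296 = £148. Owner owes £946 (running OOP £946). Insurer: £1094 − £946 = £148.
Bill 2, £584: 50% coinsurance on £584 = £292. Owner owes £292 (running OOP £1238). Plan pays £584 − £292 = £292.
Bill 3, £992: 50% coinsurance on £992 = £496. Owner owes £496 (running OOP £1734). Insurer: £992 − £496 = £496.
Bill 4, £10550: 50% coinsurance on £10550 = £5275. OOP would hit £7009 > £2350, so the cap limits the owner to £2350 − £1734 = £616. Insurer: £10550 − £616 = £9934.

£9934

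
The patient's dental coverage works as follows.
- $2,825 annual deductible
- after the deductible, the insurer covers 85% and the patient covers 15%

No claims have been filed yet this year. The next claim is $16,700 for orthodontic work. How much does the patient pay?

Nothing has been paid toward the $2,825 deductible, so the first $2,825 of this charge is applied there.
The remaining $13,875 (= $16,700 − $2,825) moves to coinsurance.
Coinsurance: $13,875 × 15% = $2,081.25.
That puts the patient's cost at $2,825 + $2,081.25 = $4,906.25.

$4,906.25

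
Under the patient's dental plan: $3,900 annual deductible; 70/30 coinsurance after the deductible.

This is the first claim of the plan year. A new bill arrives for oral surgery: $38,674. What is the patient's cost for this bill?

The full $3,900 deductible is still open; $3,900 of this bill applies to it.
After the $3,900 deductible portion, $38,674 − $3,900 = $34,774 is subject to coinsurance.
Patient's 30% share of $34,774 is $10,432.20.
Patient responsibility: $3,900 + $10,432.20 = $14,332.20.

$14,332.20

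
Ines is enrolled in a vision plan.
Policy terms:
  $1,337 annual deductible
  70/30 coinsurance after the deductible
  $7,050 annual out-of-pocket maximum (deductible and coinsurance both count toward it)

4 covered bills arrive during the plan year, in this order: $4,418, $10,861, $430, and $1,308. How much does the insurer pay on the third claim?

Bill 1, $4,418: deductible takes $1,337, $3,081 remains; 30% of $3,081 = $924.30. Member owes $2,261.30 (running OOP $2,261.30). Plan pays $4,418 − $2,261.30 = $2,156.70.
Bill 2, $10,861: 30% coinsurance on $10,861 = $3,258.30. Member owes $3,258.30 (running OOP $5,519.60). Plan pays $10,861 − $3,258.30 = $7,602.70.
Bill 3, $430: deductible met; 30% of $430 = $129. Member owes $129 (running OOP $5,648.60). Insurer: $430 − $129 = $301.

$301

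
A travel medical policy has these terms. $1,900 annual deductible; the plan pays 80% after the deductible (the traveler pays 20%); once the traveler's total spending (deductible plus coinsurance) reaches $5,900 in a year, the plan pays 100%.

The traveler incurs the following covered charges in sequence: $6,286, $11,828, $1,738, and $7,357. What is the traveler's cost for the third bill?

Bill 1, $6,286: deductible takes $1,900, $4,386 remains; traveler's 20% is $877.20. Traveler owes $2,777.20 (running OOP $2,777.20).
Bill 2, $11,828: deductible met; 20% of $11,828 = $2,365.60. Traveler pays $2,365.60; OOP now $5,142.80.
Bill 3, $1,738: deductible met; 20% of $1,738 = $347.60. Traveler pays $347.60; OOP now $5,490.40.

$347.60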